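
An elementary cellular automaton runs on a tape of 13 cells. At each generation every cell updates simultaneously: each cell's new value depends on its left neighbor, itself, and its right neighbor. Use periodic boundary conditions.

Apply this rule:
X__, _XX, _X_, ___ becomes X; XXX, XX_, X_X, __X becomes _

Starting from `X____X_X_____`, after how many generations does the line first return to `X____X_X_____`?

2

XXXX_X_XXXXX_
X____X_X_____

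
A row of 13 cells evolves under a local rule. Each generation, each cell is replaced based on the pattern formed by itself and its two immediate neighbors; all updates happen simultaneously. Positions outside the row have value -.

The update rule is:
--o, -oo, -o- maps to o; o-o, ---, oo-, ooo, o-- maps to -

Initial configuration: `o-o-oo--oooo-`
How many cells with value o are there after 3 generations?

4

o-o-o--oo----
o-o-o-oo-----
o-o-o-o------
count of o: 4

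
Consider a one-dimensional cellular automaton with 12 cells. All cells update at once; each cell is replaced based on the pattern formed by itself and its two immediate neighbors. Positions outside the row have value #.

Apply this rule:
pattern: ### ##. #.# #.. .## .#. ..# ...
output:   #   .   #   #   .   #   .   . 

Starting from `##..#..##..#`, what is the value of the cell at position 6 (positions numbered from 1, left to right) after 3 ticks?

#.#.##...#..
.###..#..##.
#.#.#.##...#
position 6 holds .

.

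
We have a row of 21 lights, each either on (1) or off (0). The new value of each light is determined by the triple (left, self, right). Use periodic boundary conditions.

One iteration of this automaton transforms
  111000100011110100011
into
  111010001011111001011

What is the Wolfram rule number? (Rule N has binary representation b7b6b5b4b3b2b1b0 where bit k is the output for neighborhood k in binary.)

position 0: 111 → 1  (bit 7 = 1)
position 2: 110 → 1  (bit 6 = 1)
position 14: 101 → 1  (bit 5 = 1)
position 3: 100 → 0  (bit 4 = 0)
position 10: 011 → 1  (bit 3 = 1)
position 6: 010 → 0  (bit 2 = 0)
position 5: 001 → 0  (bit 1 = 0)
position 4: 000 → 1  (bit 0 = 1)
bits b7..b0 = 11101001 = 233

233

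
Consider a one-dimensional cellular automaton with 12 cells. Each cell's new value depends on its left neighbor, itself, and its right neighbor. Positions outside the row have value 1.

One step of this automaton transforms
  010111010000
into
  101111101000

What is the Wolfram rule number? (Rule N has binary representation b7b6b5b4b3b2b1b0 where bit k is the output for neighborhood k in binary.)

position 4: 111 → 1  (bit 7 = 1)
position 5: 110 → 1  (bit 6 = 1)
position 0: 101 → 1  (bit 5 = 1)
position 8: 100 → 1  (bit 4 = 1)
position 3: 011 → 1  (bit 3 = 1)
position 1: 010 → 0  (bit 2 = 0)
position 11: 001 → 0  (bit 1 = 0)
position 9: 000 → 0  (bit 0 = 0)
bits b7..b0 = 11111000 = 248

248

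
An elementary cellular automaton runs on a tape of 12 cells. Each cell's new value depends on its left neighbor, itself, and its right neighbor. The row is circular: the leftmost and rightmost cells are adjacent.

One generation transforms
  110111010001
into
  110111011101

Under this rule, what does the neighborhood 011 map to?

1

At position 3 the neighborhood is 011; the next row has 1 there.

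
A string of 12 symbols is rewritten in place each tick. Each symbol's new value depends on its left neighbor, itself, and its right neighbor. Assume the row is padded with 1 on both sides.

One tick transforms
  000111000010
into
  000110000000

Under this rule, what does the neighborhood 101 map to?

At position 11 the neighborhood is 101; the next row has 0 there.

0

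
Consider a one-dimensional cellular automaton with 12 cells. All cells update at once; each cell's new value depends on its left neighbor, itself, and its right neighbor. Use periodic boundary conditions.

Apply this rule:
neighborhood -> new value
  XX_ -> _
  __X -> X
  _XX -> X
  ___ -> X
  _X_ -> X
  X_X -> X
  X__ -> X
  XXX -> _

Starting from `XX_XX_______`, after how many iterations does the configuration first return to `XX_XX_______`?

iteration 1: X_XX_XXXXXXX
iteration 2: _XX_XX______
iteration 3: XX_XX_XXXXXX
iteration 4: __XX_XX_____
iteration 5: XXX_XX_XXXXX
iteration 6: ___XX_XX____
iteration 7: XXXX_XX_XXXX
iteration 8: ____XX_XX___
iteration 9: XXXXX_XX_XXX
iteration 10: _____XX_XX__
iteration 11: XXXXXX_XX_XX
iteration 12: ______XX_XX_
iteration 13: XXXXXXX_XX_X
iteration 14: _______XX_XX
iteration 15: XXXXXXXX_XX_
iteration 16: X_______XX_X
iteration 17: _XXXXXXXX_XX
iteration 18: XX_______XX_
iteration 19: X_XXXXXXXX_X
iteration 20: _XX_______XX
iteration 21: XX_XXXXXXXX_
iteration 22: X_XX_______X
iteration 23: _XX_XXXXXXXX
iteration 24: XX_XX_______

24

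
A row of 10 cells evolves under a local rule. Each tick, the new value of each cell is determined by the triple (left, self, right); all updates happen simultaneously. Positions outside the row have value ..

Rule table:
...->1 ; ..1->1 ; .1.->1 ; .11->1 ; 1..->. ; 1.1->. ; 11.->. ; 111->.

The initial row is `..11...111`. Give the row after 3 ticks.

111..111..
1...11...1
1.111..111

1.111..111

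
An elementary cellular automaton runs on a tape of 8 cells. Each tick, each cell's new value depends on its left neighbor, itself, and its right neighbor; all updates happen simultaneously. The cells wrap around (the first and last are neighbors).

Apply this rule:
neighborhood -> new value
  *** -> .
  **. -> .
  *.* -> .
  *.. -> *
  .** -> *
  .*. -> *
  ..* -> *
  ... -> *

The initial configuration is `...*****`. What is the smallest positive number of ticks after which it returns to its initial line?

tick 1: ****....
tick 2: *...****
tick 3: .****...
tick 4: **...***
tick 5: ..****..
tick 6: ***...**
tick 7: ...****.
tick 8: ****...*
tick 9: ....****
tick 10: *****...
tick 11: *....***
tick 12: .*****..
tick 13: **....**
tick 14: ..*****.
tick 15: ***....*
tick 16: ...*****

16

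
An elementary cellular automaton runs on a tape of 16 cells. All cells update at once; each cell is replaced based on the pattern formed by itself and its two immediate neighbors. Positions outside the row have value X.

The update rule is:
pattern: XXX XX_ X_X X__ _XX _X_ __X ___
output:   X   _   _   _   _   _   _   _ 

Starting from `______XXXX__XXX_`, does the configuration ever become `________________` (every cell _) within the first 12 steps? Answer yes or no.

yes

step 1: _______XX____X__
step 2: ________________
all cells are _ at step 2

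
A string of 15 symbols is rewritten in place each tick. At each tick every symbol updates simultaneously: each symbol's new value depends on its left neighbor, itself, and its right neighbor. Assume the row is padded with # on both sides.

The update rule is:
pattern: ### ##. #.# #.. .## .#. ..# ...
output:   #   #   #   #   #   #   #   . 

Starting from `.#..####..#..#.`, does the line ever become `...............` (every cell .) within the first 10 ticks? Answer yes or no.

no

###############
###############  (fixed point — unchanged through tick 10)
tick 10 is ###############, still not uniform .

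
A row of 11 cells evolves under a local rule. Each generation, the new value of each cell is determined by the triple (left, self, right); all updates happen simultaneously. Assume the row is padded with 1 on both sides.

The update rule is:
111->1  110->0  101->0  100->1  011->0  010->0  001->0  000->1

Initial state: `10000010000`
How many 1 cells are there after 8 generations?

4

generation 1: 01111001110
generation 2: 00110100100
generation 3: 10000010010
generation 4: 01111001000
generation 5: 00110100110
generation 6: 10000010000  (repeats generation 0; period 6)
generation 8: 00110100100
count of 1: 4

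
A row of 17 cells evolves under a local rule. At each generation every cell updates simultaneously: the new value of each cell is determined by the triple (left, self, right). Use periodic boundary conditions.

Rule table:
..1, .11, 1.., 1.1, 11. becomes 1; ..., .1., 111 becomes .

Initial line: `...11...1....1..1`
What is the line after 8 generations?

1.1111.1.1..1.11.
.11..11.1.11.1111
11111111.11111..1
.......111...1111
1.....11.11.11..1
11...111111111111
.11.11...........
1111111..........

1111111..........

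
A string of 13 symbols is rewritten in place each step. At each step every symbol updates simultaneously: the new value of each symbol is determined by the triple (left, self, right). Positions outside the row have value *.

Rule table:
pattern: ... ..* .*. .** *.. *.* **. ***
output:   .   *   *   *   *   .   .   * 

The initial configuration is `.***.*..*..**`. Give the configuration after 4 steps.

.**..********
.*.**********
.*.**********  (fixed point — unchanged through step 4)

.*.**********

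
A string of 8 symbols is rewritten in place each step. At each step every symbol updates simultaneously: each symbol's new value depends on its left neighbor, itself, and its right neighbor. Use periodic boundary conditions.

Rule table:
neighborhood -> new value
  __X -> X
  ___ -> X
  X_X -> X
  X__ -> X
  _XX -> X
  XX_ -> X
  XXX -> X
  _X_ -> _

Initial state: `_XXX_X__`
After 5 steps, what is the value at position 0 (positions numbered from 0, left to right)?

X

XXXXX_XX
XXXXXXXX
XXXXXXXX  (fixed point — unchanged through step 5)
position 0 holds X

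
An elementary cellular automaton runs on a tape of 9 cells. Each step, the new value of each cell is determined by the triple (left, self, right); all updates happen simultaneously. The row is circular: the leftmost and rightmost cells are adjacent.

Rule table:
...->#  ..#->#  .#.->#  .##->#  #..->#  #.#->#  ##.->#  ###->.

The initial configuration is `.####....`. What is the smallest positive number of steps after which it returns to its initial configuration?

##..#####
.####....

2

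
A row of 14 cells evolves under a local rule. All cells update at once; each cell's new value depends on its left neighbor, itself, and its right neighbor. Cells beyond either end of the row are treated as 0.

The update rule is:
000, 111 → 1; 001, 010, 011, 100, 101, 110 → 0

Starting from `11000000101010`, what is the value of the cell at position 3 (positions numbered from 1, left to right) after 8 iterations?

00011110000000
11001100111111
00000000011110
11111111001100
01111110000001
00111100111100
10011000011001
00000011000000
position 3 holds 0

0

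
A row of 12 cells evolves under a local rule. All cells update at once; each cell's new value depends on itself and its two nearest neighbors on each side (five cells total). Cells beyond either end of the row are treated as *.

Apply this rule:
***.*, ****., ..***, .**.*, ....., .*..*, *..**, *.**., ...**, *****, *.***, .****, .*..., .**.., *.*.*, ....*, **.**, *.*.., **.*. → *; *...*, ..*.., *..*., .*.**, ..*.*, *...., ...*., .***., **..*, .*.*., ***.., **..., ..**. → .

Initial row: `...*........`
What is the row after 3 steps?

...*.*******

....*.******
..*...******
...*.*******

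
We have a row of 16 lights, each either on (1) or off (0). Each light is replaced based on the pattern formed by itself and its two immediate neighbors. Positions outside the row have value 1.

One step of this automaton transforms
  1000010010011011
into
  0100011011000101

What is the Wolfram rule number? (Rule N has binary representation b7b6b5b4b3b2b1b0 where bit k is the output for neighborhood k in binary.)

position 15: 111 → 1  (bit 7 = 1)
position 0: 110 → 0  (bit 6 = 0)
position 13: 101 → 1  (bit 5 = 1)
position 1: 100 → 1  (bit 4 = 1)
position 11: 011 → 0  (bit 3 = 0)
position 5: 010 → 1  (bit 2 = 1)
position 4: 001 → 0  (bit 1 = 0)
position 2: 000 → 0  (bit 0 = 0)
bits b7..b0 = 10110100 = 180

180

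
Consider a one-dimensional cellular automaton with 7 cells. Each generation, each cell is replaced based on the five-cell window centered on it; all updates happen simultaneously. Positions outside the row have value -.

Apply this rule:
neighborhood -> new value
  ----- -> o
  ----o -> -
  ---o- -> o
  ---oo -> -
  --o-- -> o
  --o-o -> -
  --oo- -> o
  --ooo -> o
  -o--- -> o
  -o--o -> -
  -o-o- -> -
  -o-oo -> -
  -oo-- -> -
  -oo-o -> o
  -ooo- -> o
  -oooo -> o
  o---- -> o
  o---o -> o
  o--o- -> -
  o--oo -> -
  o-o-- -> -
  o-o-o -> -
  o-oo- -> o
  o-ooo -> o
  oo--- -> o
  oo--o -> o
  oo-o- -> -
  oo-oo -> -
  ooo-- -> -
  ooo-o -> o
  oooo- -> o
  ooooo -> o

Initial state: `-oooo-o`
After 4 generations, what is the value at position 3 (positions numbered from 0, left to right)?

o

-oooo--
-ooo-oo
-ooo-o-
-ooo--o
position 3 holds o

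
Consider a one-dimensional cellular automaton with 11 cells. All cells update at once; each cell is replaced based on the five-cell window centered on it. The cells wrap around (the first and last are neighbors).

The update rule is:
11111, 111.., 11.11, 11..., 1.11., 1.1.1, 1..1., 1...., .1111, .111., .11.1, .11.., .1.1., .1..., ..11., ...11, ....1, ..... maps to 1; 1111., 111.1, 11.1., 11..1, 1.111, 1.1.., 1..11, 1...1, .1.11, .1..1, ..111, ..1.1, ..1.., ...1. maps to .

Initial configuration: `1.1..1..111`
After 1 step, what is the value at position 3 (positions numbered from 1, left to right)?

....1....1.
position 3 holds .

.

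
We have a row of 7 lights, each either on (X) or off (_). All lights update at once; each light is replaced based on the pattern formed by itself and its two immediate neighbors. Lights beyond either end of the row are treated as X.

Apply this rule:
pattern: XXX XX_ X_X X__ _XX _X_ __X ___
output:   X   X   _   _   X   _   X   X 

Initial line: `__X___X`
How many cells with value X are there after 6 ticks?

6

_X__XXX
___XXXX
_XXXXXX
_XXXXXX  (fixed point — unchanged through tick 6)
count of X: 6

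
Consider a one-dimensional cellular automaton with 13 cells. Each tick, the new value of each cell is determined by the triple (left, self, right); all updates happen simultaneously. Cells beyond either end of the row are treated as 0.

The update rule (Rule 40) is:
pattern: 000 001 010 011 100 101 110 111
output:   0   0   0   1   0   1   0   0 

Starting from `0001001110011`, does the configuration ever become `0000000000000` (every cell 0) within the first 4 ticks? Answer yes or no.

yes

tick 1: 0000001000010
tick 2: 0000000000000
all cells are 0 at tick 2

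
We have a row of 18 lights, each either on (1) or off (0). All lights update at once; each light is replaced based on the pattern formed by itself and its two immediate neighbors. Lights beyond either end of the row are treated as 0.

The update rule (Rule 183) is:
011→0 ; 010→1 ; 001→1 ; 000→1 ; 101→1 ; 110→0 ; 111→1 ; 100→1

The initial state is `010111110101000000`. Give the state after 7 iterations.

001010111111110110

111011101111111111
010101010111111110
111111111011111101
011111110101111011
101111101110110100
110111010101001111
001010111111110110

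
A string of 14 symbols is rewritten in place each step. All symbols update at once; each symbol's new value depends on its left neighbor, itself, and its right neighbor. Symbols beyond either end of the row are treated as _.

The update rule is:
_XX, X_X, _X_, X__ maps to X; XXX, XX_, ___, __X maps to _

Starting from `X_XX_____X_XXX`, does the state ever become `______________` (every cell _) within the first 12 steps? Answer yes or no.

no

XXX_X____XXX__
X__XXX___X__X_
XX_X__X__XX_XX
X_XXX_XX_X_XX_
XXX__XX_XXXX_X
X__X_X_XX___XX
XX_XXXXX_X__X_
X_XX____XXX_XX
XXX_X___X__XX_
X__XXX__XX_X_X
XX_X__X_X_XXXX
X_XXX_XXXXX___
step 12 is X_XXX_XXXXX___, still not uniform _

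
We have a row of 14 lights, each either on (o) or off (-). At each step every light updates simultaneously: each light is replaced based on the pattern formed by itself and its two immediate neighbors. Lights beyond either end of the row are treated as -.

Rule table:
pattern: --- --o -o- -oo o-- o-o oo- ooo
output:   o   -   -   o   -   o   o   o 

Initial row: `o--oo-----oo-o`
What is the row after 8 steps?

step 1: ---oo-ooo-ooo-
step 2: oo-oooooooooo-
step 3: ooooooooooooo-
step 4: ooooooooooooo-  (fixed point — unchanged through step 8)

ooooooooooooo-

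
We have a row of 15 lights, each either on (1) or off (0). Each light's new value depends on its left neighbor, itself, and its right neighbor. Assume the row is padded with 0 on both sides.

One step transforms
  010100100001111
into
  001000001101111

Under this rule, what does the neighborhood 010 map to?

0

At position 1 the neighborhood is 010; the next row has 0 there.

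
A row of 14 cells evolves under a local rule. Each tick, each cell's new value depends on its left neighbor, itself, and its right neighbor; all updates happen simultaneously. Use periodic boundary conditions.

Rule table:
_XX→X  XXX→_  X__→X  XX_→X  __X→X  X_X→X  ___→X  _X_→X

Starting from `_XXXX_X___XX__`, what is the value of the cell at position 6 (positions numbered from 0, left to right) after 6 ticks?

_

XX__XXXXXXXXXX
_XXXX_________
XX__XXXXXXXXXX  (repeats tick 1; period 2)
tick 6: _XXXX_________
position 6 holds _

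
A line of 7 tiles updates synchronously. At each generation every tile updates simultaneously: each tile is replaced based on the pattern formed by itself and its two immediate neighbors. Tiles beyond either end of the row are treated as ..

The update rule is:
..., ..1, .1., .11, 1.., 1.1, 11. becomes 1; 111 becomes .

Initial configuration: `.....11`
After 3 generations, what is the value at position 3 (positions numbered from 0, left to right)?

generation 1: 1111111
generation 2: 1.....1
generation 3: 1111111
position 3 holds 1

1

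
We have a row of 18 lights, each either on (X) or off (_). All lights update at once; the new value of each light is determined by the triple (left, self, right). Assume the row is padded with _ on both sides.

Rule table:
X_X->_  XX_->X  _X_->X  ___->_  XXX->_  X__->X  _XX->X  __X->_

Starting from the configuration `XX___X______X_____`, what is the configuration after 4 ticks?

X_XX_X_XXX__X_XXX_

XXX__XX_____XX____
X_XX_XXX____XXX___
X_XX_X_XX___X_XX__
X_XX_X_XXX__X_XXX_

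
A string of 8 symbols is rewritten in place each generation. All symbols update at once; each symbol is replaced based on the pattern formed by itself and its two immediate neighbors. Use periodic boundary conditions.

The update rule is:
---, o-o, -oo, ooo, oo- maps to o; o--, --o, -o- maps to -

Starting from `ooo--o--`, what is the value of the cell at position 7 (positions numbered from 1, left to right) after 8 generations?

o

generation 1: ooo-----
generation 2: ooo-ooo-
generation 3: oooooooo
generation 4: oooooooo  (fixed point — unchanged through generation 8)
position 7 holds o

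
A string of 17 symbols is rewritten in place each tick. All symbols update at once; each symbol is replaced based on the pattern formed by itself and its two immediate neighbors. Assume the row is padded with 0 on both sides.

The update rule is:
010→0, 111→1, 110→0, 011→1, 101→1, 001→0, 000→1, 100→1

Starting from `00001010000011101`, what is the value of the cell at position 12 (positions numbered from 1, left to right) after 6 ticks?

0

11100101111011010
11010011110110101
10101011101101010
01010111011010101
00101110110101010
10011101101010101
position 12 holds 0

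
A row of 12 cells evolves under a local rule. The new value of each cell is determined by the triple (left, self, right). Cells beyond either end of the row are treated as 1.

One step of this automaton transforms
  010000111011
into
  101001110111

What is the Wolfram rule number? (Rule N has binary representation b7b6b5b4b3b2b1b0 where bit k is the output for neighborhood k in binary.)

position 7: 111 → 1  (bit 7 = 1)
position 8: 110 → 0  (bit 6 = 0)
position 0: 101 → 1  (bit 5 = 1)
position 2: 100 → 1  (bit 4 = 1)
position 6: 011 → 1  (bit 3 = 1)
position 1: 010 → 0  (bit 2 = 0)
position 5: 001 → 1  (bit 1 = 1)
position 3: 000 → 0  (bit 0 = 0)
bits b7..b0 = 10111010 = 186

186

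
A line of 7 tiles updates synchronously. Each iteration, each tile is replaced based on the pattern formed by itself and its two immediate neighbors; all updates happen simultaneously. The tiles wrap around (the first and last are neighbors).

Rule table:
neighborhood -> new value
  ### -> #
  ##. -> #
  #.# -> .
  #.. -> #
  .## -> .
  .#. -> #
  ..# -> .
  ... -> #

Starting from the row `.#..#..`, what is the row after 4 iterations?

#..##..

iteration 1: .##.###
iteration 2: ..#..##
iteration 3: #.##..#
iteration 4: #..##..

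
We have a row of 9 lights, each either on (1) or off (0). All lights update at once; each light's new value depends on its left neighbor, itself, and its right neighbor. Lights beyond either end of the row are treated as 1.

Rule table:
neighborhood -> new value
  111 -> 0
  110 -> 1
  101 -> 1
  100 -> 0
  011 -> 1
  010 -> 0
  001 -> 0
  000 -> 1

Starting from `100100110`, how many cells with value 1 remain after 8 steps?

5

100000111
101110100
111011000
001111010
001001101
000001111
011101000
110110010
count of 1: 5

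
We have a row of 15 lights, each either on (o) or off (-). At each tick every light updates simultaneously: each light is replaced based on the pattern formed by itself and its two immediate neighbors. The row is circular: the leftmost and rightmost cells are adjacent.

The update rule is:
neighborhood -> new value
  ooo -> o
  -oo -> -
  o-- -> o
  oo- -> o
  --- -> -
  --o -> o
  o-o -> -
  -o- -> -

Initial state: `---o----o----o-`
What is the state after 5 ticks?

--o-o--o-o--o-o
oo---oo---oo---
-oo-o-oo-o-oo-o
--o----o----o--
-o-o--o-o--o-o-

-o-o--o-o--o-o-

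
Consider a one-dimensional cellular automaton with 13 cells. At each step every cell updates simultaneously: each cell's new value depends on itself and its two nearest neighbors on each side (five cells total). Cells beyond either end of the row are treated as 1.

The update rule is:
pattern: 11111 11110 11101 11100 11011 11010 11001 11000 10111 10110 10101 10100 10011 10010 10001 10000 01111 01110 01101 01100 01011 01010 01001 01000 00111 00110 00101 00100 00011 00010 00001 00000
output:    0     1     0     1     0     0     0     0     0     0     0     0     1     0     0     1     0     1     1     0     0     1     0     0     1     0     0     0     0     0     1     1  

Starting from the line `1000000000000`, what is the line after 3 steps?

0111111110001

1011111111110
0000000000100
0111111110001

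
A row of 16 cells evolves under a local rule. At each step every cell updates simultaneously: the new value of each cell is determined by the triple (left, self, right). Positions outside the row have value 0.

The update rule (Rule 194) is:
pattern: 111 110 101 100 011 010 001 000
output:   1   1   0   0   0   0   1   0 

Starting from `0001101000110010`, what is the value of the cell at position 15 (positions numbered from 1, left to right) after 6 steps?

0010100001010100
0100000010000000
1000000100000000
0000001000000000
0000010000000000
0000100000000000
position 15 holds 0

0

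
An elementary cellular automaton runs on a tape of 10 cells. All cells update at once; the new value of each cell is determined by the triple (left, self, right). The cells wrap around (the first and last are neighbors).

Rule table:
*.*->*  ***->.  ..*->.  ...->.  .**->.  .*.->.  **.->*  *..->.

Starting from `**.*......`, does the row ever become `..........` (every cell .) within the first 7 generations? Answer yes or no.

yes

.**.......
..*.......
..........
all cells are . at generation 3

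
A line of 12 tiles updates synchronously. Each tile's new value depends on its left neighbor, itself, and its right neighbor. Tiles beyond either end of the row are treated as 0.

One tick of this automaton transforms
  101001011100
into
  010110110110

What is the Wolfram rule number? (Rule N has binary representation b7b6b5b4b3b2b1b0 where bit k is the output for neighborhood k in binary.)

position 8: 111 → 0  (bit 7 = 0)
position 9: 110 → 1  (bit 6 = 1)
position 1: 101 → 1  (bit 5 = 1)
position 3: 100 → 1  (bit 4 = 1)
position 7: 011 → 1  (bit 3 = 1)
position 0: 010 → 0  (bit 2 = 0)
position 4: 001 → 1  (bit 1 = 1)
position 11: 000 → 0  (bit 0 = 0)
bits b7..b0 = 01111010 = 122

122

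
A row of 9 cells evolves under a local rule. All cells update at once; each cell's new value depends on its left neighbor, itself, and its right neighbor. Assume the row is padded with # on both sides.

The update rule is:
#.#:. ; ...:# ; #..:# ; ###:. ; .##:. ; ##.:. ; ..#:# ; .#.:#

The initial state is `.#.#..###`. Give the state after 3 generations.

.#####...

.#.###...
.#....###
.#####...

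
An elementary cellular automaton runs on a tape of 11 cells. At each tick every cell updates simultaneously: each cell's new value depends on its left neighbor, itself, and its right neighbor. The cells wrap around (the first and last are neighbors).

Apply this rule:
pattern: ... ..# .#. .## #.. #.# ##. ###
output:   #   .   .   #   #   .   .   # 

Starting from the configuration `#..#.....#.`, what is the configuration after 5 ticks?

.#..####...
..#.###.###
#...##..##.
.##.#.#.#..
.#.......##

.#.......##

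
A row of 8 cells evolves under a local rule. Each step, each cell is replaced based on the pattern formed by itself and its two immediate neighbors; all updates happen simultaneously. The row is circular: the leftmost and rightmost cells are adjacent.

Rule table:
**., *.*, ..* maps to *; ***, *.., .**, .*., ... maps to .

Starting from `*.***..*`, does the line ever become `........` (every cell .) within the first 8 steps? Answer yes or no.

step 1: **..*.*.
step 2: .*.*.*.*
step 3: *.*.*.*.
step 4: .*.*.*.*  (repeats step 2; period 2)
step 8: .*.*.*.*
step 8 is .*.*.*.*, still not uniform .

no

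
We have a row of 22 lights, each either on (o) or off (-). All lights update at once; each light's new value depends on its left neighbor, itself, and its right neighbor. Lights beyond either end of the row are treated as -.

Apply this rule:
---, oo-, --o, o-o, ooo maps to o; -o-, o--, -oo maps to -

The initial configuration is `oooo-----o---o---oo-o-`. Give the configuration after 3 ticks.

-o-ooo-ooo-o-o-o-oo-o-

-ooo-oooo--oo--oo-oo--
o-ooo-ooo-o-o-o-oo-o-o
-o-ooo-ooo-o-o-o-oo-o-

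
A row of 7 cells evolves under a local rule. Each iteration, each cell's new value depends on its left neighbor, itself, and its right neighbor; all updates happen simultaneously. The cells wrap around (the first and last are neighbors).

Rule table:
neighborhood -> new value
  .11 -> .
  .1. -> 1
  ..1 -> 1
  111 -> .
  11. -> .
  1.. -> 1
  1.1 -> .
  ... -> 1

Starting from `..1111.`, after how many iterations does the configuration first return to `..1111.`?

2

iteration 1: 11....1
iteration 2: ..1111.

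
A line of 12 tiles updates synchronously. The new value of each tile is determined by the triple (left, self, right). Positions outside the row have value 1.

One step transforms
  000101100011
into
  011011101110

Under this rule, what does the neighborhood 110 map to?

1

At position 6 the neighborhood is 110; the next row has 1 there.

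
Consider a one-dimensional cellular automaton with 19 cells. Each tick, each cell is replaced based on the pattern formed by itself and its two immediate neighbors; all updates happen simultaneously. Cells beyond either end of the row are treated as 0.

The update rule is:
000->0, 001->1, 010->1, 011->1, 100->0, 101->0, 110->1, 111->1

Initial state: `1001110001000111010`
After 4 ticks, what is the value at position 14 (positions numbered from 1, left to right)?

1

1011110011001111010
1011110111011111010
1011110111011111010  (fixed point — unchanged through tick 4)
position 14 holds 1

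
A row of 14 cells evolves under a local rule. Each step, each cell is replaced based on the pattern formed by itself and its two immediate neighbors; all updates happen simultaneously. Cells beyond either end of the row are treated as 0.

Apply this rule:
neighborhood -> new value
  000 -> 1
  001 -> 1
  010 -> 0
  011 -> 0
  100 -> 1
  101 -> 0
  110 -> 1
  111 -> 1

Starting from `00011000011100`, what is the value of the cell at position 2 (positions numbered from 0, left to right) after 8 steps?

0

11101111101111
01100111100111
10111011111011
00011001111001
11101110111110
01100110011111
10111011101111
00011001100111
position 2 holds 0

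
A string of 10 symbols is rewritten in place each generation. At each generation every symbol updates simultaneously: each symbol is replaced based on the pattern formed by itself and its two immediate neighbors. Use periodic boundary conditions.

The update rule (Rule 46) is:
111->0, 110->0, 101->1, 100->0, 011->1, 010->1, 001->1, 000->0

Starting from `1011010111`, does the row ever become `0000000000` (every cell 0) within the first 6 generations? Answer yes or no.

no

0110111100
1101100000
1011000001
0110000011
1100000110
1000001101
generation 6 is 1000001101, still not uniform 0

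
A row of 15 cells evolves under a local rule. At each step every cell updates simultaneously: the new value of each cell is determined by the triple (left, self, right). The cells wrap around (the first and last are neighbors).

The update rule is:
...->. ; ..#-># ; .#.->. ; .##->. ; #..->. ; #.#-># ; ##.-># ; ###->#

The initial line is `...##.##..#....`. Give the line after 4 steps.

.#.#.#.#......#

step 1: ..#.##.#.#.....
step 2: .#.#.##.#......
step 3: #.#.#.##.......
step 4: .#.#.#.#......#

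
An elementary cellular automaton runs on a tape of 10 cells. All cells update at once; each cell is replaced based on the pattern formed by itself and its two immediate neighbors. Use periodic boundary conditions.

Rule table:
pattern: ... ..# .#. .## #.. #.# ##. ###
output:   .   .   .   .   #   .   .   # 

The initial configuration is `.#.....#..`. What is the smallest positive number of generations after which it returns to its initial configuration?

..#.....#.
...#.....#
#...#.....
.#...#....
..#...#...
...#...#..
....#...#.
.....#...#
#.....#...
.#.....#..

10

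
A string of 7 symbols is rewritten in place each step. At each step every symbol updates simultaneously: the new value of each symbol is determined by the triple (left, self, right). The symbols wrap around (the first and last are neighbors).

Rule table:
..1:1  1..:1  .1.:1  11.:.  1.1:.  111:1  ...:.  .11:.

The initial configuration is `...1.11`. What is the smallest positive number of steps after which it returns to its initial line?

1.11...
1...1.1
.1.11..
11...1.
..1.11.
.11...1
...1.11

7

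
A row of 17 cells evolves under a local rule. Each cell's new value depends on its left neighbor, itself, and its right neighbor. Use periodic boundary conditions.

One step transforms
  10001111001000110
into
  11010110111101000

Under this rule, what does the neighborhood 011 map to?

At position 4 the neighborhood is 011; the next row has 0 there.

0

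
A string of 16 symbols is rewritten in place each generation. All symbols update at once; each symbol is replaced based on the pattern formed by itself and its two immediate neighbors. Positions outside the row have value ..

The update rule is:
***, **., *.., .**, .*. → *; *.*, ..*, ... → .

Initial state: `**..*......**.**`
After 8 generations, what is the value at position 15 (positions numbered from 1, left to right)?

*

generation 1: ***.**.....**.**
generation 2: ***.***....**.**
generation 3: ***.****...**.**
generation 4: ***.*****..**.**
generation 5: ***.******.**.**
generation 6: ***.******.**.**  (fixed point — unchanged through generation 8)
position 15 holds *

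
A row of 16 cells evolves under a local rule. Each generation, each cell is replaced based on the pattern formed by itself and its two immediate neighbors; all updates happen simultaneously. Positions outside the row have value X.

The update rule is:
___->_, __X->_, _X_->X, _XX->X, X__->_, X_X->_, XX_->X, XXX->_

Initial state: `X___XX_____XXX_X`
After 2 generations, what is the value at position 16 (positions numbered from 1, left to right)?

X

X___XX_____X_X_X
X___XX_____X_X_X
position 16 holds X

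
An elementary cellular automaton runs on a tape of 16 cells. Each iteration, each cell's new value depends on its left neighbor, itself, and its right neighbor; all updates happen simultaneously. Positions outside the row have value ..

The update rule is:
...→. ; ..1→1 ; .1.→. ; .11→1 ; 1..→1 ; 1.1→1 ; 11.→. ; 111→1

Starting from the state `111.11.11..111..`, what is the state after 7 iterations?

11.1111.1.1.1.1.

11.11.11.1111.1.
1.11.11.1111.1.1
.11.11.1111.1.1.
11.11.1111.1.1.1
1.11.1111.1.1.1.
.11.1111.1.1.1.1
11.1111.1.1.1.1.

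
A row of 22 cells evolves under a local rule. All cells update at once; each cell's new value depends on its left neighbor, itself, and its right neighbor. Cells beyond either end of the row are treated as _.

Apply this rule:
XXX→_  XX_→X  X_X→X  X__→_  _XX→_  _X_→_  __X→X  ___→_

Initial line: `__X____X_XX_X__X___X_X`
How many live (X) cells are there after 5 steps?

_X____X_X_XX__X___X_X_
X____X_X_X_X_X___X_X__
____X_X_X_X_X___X_X___
___X_X_X_X_X___X_X____
__X_X_X_X_X___X_X_____
count of X: 7

7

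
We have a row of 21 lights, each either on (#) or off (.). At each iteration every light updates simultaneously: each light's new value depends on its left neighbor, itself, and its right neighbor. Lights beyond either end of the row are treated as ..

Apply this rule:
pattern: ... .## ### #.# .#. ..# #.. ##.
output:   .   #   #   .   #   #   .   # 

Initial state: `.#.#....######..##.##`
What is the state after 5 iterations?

##.#...#######.###.##
##.#..########.###.##
##.#.#########.###.##
##.#.#########.###.##  (fixed point — unchanged through iteration 5)

##.#.#########.###.##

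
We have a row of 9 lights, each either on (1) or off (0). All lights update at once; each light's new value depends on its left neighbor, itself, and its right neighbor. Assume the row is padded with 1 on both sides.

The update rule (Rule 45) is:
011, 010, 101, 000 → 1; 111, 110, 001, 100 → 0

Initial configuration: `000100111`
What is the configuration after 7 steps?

010111010

step 1: 010100100
step 2: 111100100
step 3: 000000100
step 4: 011110100
step 5: 110001100
step 6: 000101000
step 7: 010111010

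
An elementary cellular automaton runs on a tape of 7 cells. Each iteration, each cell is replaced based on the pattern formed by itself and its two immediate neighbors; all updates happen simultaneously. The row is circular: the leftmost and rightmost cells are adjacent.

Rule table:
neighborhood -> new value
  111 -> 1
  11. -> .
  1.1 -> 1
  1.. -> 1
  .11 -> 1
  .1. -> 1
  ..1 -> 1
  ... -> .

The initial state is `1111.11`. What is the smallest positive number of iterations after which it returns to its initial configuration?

111.111
11.1111
1.11111
.111111
111111.
11111.1
1111.11

7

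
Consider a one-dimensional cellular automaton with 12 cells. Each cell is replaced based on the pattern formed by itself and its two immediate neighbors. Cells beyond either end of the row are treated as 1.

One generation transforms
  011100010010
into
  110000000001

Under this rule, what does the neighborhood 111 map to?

0

At position 2 the neighborhood is 111; the next row has 0 there.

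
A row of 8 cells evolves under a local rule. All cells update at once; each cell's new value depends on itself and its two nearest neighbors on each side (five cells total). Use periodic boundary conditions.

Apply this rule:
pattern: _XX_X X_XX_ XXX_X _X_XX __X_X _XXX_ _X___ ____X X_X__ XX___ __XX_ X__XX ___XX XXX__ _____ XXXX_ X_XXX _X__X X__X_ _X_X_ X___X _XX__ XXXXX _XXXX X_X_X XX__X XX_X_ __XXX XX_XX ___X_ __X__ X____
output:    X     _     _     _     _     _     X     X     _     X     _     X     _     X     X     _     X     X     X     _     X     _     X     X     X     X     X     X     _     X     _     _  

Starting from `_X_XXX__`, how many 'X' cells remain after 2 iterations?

5

X__X_XXX
XXX__XX_
count of X: 5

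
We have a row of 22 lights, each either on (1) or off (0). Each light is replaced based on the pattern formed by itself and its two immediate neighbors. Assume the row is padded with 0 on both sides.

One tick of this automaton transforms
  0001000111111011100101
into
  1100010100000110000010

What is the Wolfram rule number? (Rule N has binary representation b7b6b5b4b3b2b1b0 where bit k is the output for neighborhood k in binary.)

41

position 8: 111 → 0  (bit 7 = 0)
position 12: 110 → 0  (bit 6 = 0)
position 13: 101 → 1  (bit 5 = 1)
position 4: 100 → 0  (bit 4 = 0)
position 7: 011 → 1  (bit 3 = 1)
position 3: 010 → 0  (bit 2 = 0)
position 2: 001 → 0  (bit 1 = 0)
position 0: 000 → 1  (bit 0 = 1)
bits b7..b0 = 00101001 = 41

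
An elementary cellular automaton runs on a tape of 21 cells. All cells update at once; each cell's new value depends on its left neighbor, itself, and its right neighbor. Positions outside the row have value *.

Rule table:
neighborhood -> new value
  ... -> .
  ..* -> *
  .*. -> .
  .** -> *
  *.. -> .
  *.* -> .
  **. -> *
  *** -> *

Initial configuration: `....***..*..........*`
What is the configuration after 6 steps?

...****.*..........**
..*****...........***
.******..........****
.******.........*****
.******........******
.******.......*******

.******.......*******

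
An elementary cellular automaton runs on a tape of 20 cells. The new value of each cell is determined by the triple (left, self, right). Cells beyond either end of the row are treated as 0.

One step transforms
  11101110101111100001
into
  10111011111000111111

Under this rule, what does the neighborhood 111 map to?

0

At position 1 the neighborhood is 111; the next row has 0 there.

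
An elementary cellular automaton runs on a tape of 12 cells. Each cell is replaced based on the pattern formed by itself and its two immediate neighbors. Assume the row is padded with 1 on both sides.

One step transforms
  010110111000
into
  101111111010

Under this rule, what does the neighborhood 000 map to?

1

At position 10 the neighborhood is 000; the next row has 1 there.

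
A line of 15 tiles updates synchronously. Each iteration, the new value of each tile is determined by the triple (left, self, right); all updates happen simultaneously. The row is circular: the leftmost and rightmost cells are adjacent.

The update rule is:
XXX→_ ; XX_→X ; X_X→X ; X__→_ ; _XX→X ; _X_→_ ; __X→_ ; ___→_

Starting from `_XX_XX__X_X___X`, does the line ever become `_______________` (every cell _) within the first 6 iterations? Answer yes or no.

yes

XXXXXX___X_____
X____X_________
_______________
all cells are _ at iteration 3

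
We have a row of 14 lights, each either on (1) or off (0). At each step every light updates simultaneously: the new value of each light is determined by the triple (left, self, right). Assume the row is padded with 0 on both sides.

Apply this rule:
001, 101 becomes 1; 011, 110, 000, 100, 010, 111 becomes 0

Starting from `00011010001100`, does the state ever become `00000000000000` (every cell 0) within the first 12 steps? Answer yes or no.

00100100010000
01001000100000
10010001000000
00100010000000
01000100000000
10001000000000
00010000000000
00100000000000
01000000000000
10000000000000
00000000000000
all cells are 0 at step 11

yes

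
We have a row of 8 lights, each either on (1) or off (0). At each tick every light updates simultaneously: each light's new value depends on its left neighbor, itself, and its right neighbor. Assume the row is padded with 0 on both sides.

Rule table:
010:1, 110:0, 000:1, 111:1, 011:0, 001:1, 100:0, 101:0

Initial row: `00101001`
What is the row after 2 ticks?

01001000

11101011
01001000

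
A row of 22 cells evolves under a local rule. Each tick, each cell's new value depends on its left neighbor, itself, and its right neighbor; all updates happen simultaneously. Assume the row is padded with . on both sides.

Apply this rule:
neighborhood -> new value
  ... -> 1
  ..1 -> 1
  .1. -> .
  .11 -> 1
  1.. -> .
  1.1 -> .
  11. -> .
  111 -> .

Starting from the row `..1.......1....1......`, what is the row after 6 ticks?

tick 1: 11..111111..111..11111
tick 2: 1..11......11...11....
tick 3: ..11..111111..111..111
tick 4: 111..11......11...11..
tick 5: 1...11..111111..111..1
tick 6: ..111..11......11...1.

..111..11......11...1.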